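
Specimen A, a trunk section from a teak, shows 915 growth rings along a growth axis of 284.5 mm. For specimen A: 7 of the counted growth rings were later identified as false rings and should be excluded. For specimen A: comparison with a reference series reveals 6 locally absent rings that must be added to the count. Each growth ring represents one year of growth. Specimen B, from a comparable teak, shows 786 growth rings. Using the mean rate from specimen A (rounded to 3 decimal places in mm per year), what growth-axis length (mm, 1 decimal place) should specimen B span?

244.4 mm

Specimen A: adjusted count: 915 − 7 + 6 = 914 growth rings.
A: Mean rate = 284.5 mm / 914 years ≈ 0.311 mm per year.
B's length ≈ 0.311 × 786 = 244.4 mm.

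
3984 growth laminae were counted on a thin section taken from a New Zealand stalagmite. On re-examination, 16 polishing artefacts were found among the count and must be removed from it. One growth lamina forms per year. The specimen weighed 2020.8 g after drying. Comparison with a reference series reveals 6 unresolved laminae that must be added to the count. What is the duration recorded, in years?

Correcting the raw count gives 3984 − 16 + 6 = 3974 true growth laminae.
At one growth lamina per year, that is 3974 years.

3974 years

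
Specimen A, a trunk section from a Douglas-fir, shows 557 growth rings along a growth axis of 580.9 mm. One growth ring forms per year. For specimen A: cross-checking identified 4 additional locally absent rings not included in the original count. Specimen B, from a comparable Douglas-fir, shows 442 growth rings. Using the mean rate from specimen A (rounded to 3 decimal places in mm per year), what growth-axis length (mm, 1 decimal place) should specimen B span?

457.5 mm

Specimen A: adjusted count: 557 + 4 = 561 growth rings.
A: 580.9 mm over 561 years gives 580.9 / 561 ≈ 1.035 mm/yr.
For B, 1.035 mm/year × 442 years = 457.5 mm.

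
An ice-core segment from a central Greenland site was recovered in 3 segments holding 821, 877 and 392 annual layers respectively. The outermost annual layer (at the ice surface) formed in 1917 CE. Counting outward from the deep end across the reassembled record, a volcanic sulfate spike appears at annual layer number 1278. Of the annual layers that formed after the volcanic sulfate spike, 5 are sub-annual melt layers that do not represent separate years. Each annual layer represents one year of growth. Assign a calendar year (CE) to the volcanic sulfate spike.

Total annual layers = 821 + 877 + 392 = 2090.
Between annual layer 1278 and the ice surface there are 2090 − 1278 = 812 annual layers.
812 − 5 false = 807 true annual layers after the volcanic sulfate spike.
The annual layer at the ice surface is 1917 CE, so the volcanic sulfate spike dates to 1917 − 807 = 1110 CE.

1110 CE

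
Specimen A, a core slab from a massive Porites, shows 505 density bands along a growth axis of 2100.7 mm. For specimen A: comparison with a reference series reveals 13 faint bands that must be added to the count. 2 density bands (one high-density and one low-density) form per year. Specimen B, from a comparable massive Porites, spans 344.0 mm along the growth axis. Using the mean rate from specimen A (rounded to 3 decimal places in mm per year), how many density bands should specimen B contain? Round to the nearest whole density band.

Specimen A: true density band count = 505 + 13 = 518.
Specimen A: 518 density bands at 2 per year is 518 / 2 = 259 years.
A: Extension rate ≈ 2100.7 / 259 = 8.111 mm/year.
B spans 344.0 / 8.111 = 42.41 years; at 2 density bands per year that is 42.41 × 2 ≈ 85 density bands.

85 density bands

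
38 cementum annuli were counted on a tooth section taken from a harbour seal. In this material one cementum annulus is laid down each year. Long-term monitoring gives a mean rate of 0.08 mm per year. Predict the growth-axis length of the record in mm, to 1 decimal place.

38 years of growth are recorded.
Predicted length = 0.08 mm/year × 38 years = 3.0 mm.

3.0 mm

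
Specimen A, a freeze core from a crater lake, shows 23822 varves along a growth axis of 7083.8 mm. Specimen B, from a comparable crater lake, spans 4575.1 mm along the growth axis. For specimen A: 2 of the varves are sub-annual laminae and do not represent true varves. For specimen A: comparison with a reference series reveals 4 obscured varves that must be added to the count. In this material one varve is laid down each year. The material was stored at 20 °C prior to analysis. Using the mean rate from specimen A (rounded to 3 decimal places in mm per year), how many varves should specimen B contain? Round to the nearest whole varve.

Specimen A: after corrections the count is 23822 − 2 + 4 = 23824 varves.
A: 7083.8 mm over 23824 years gives 7083.8 / 23824 ≈ 0.297 mm per year.
For B, 4575.1 / 0.297 = 15404.38 years ≈ 15404 varves.

15404 varves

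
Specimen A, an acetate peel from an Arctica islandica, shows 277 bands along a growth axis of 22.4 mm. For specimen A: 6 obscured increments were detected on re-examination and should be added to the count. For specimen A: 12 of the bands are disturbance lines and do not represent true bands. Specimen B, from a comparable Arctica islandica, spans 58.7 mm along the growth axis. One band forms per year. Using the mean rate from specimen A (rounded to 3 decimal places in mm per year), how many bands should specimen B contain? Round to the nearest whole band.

Specimen A: true band count = 277 − 12 + 6 = 271.
A: Extension rate ≈ 22.4 / 271 = 0.083 mm/year.
Specimen B: 58.7 mm / 0.083 mm per year = 707.23 years ≈ 707 bands.

707 bands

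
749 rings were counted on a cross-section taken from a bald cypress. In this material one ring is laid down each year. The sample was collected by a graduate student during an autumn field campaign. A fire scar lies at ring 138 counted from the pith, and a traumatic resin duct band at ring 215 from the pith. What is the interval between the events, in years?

77 yr

The two markers are separated by 215 − 138 = 77 rings.
At one ring per year, 77 years elapsed between them.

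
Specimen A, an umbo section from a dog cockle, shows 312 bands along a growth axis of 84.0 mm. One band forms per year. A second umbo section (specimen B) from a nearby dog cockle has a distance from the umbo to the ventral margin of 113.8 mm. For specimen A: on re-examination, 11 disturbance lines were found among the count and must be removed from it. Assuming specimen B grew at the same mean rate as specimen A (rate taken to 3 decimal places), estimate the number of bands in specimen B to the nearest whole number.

Specimen A: true band count = 312 − 11 = 301.
A: 84.0 mm over 301 years gives 84.0 / 301 ≈ 0.279 mm/year.
B spans 113.8 / 0.279 = 407.89 years ≈ 408 bands.

408 bands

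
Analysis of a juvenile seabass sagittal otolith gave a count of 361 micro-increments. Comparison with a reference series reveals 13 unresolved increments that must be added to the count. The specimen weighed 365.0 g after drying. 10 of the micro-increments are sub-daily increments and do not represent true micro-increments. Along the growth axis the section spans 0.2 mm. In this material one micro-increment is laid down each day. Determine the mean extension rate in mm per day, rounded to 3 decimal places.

Correcting the raw count gives 361 − 10 + 13 = 364 true micro-increments.
Extension rate ≈ 0.2 / 364 = 0.001 mm per day.

0.001 mm per day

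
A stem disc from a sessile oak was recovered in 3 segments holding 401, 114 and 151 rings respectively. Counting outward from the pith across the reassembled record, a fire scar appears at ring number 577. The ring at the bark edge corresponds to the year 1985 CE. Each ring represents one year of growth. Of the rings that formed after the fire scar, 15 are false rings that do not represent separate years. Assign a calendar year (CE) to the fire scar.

1911 CE

Total rings = 401 + 114 + 151 = 666.
666 − 577 = 89 rings lie beyond the fire scar toward the bark edge.
Excluding 15 false rings: 89 − 15 = 74.
The ring at the bark edge is 1985 CE, so the fire scar dates to 1985 − 74 = 1911 CE.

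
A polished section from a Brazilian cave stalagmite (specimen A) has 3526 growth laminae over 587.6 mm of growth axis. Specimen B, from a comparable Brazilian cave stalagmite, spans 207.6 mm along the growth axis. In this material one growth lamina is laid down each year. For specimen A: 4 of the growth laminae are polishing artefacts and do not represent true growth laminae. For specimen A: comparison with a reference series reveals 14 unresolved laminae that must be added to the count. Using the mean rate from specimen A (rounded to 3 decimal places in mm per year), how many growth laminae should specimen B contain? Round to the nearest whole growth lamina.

1251 growth laminae

Specimen A: adjusted count: 3526 − 4 + 14 = 3536 growth laminae.
A: 587.6 mm over 3536 years gives 587.6 / 3536 ≈ 0.166 mm/yr.
For B, 207.6 / 0.166 = 1250.60 years ≈ 1251 growth laminae.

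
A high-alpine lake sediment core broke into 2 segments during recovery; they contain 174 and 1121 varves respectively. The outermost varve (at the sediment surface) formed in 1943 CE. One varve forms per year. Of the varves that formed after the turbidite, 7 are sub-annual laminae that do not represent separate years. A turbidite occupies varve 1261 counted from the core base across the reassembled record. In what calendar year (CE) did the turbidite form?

1916 CE

Total varves = 174 + 1121 = 1295.
The turbidite sits at varve 1261 from the core base, so 1295 − 1261 = 34 varves formed after it.
Excluding 7 false varves: 34 − 7 = 27.
1943 − 27 = 1916 CE.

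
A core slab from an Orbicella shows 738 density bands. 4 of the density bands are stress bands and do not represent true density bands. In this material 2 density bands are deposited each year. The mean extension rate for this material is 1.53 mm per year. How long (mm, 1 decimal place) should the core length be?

561.5 mm

Correcting the raw count gives 738 − 4 = 734 true density bands.
Dividing by 2 density bands per year: 734 / 2 = 367 years.
Predicted length = 1.53 mm/year × 367 years = 561.5 mm.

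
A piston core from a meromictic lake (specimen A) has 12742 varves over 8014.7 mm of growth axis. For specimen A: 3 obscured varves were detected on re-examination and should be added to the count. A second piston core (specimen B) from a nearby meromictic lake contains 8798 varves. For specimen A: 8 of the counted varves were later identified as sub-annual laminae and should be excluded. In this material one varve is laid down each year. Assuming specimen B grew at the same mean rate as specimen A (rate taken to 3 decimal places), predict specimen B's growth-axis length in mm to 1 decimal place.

Specimen A: after corrections the count is 12742 − 8 + 3 = 12737 varves.
A: Mean rate = 8014.7 mm / 12737 years ≈ 0.629 mm/yr.
For B, 0.629 mm/year × 8798 years = 5533.9 mm.

5533.9 mm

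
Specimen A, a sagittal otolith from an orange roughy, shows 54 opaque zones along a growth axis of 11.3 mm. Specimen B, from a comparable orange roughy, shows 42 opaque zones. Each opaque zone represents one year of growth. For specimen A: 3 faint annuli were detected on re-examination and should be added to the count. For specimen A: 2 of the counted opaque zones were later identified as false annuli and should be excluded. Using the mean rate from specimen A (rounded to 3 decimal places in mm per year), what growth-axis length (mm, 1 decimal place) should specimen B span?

Specimen A: after corrections the count is 54 − 2 + 3 = 55 opaque zones.
A: Mean rate = 11.3 mm / 55 years ≈ 0.205 mm/yr.
For B, 0.205 mm/year × 42 years = 8.6 mm.

8.6 mm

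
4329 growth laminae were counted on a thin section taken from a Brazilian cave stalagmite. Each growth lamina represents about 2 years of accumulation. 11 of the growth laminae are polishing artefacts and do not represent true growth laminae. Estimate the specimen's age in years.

8636 yr

True growth lamina count = 4329 − 11 = 4318.
4318 growth laminae at 2 years each span 4318 × 2 = 8636 years.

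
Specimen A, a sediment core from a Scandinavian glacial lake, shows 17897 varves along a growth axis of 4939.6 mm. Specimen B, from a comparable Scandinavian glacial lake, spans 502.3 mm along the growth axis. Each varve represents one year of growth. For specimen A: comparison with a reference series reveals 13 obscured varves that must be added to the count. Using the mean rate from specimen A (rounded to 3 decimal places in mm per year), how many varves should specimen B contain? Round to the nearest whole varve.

Specimen A: true varve count = 17897 + 13 = 17910.
A: Extension rate ≈ 4939.6 / 17910 = 0.276 mm per year.
For B, 502.3 / 0.276 = 1819.93 years ≈ 1820 varves.

1820 varves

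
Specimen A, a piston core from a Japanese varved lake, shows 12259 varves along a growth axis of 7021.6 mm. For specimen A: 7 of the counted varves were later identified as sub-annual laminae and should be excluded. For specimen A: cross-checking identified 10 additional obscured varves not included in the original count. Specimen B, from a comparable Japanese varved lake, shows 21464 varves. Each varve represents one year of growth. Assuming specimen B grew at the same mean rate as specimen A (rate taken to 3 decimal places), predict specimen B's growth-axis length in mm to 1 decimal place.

12298.9 mm

Specimen A: adjusted count: 12259 − 7 + 10 = 12262 varves.
A: Mean rate = 7021.6 mm / 12262 years ≈ 0.573 mm per year.
B's length ≈ 0.573 × 21464 = 12298.9 mm.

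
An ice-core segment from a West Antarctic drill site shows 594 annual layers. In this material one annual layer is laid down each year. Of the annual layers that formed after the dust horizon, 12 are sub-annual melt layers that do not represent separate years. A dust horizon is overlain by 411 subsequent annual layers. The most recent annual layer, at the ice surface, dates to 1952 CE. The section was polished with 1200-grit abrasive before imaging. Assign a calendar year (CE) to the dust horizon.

1553 CE

411 annual layers formed after the dust horizon.
Excluding 12 false annual layers: 411 − 12 = 399.
Counting back 399 years from 1952 CE places the dust horizon in 1952 − 399 = 1553 CE.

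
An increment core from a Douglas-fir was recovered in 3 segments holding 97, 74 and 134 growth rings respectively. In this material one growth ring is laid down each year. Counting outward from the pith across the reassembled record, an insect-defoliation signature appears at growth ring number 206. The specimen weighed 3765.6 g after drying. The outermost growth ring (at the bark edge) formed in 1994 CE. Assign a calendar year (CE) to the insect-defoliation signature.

Total growth rings = 97 + 74 + 134 = 305.
The insect-defoliation signature sits at growth ring 206 from the pith, so 305 − 206 = 99 growth rings formed after it.
The growth ring at the bark edge is 1994 CE, so the insect-defoliation signature dates to 1994 − 99 = 1895 CE.

1895 CE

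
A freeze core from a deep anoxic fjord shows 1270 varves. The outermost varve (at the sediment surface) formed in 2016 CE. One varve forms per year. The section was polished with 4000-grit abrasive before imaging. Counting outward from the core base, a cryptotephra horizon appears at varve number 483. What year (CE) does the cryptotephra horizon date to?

Between varve 483 and the sediment surface there are 1270 − 483 = 787 varves.
2016 − 787 = 1229 CE.

1229 CE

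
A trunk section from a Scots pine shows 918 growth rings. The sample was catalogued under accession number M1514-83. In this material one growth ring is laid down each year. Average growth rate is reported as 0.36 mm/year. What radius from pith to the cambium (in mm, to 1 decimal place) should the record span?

330.5 mm

918 years of growth are recorded.
918 years at 0.36 mm/year gives 0.36 × 918 = 330.5 mm.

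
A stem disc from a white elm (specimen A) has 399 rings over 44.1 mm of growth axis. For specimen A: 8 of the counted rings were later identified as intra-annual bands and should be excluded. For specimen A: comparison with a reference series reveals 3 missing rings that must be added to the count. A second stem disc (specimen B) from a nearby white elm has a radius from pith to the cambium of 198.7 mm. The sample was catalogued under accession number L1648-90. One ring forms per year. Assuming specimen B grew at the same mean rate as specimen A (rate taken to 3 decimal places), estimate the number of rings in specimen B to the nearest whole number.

1774 rings

Specimen A: adjusted count: 399 − 8 + 3 = 394 rings.
A: Extension rate ≈ 44.1 / 394 = 0.112 mm per year.
For B, 198.7 / 0.112 = 1774.11 years ≈ 1774 rings.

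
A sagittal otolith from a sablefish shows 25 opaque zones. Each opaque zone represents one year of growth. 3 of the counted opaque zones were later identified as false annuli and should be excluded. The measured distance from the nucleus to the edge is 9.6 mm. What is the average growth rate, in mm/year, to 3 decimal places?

0.436 mm/year

Correcting the raw count gives 25 − 3 = 22 true opaque zones.
Mean rate = 9.6 mm / 22 years ≈ 0.436 mm/year.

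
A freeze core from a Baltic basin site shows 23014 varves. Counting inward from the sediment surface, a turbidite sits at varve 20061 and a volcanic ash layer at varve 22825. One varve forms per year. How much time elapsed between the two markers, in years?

The two markers are separated by 22825 − 20061 = 2764 varves.
That is 2764 years at one varve per year.

2764 years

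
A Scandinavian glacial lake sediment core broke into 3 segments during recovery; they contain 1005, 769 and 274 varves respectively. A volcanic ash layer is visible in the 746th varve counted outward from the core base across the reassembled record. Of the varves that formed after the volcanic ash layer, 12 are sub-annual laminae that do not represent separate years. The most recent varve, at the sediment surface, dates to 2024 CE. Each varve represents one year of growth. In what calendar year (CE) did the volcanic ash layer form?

734 CE

Total varves = 1005 + 769 + 274 = 2048.
Between varve 746 and the sediment surface there are 2048 − 746 = 1302 varves.
Excluding 12 false varves: 1302 − 12 = 1290.
Counting back 1290 years from 2024 CE places the volcanic ash layer in 2024 − 1290 = 734 CE.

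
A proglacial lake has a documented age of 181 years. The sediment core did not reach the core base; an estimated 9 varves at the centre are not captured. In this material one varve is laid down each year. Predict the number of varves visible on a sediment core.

172 varves

One varve per year gives 181 varves over 181 years.
181 − 9 missed = 172 varves expected in the prepared section.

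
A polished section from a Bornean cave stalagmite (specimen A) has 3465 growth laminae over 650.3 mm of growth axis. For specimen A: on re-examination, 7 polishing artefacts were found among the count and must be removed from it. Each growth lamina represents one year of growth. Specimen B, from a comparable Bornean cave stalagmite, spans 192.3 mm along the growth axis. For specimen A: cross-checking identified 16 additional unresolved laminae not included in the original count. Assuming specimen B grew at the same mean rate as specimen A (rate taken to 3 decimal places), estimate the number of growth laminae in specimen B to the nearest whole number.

1028 growth laminae

Specimen A: true growth lamina count = 3465 − 7 + 16 = 3474.
A: Mean rate = 650.3 mm / 3474 years ≈ 0.187 mm/year.
For B, 192.3 / 0.187 = 1028.34 years ≈ 1028 growth laminae.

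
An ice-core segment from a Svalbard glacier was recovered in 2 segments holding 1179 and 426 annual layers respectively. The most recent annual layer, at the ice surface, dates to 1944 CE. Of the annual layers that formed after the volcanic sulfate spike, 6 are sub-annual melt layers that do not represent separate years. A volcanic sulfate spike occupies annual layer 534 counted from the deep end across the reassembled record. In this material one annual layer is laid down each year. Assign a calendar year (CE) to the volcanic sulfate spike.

879 CE

Total annual layers = 1179 + 426 = 1605.
Between annual layer 534 and the ice surface there are 1605 − 534 = 1071 annual layers.
Excluding 6 false annual layers: 1071 − 6 = 1065.
Counting back 1065 years from 1944 CE places the volcanic sulfate spike in 1944 − 1065 = 879 CE.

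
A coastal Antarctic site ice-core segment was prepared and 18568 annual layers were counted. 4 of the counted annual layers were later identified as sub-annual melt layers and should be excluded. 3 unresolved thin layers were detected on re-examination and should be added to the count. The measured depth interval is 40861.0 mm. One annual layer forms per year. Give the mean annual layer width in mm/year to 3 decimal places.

2.201 mm/year

True annual layer count = 18568 − 4 + 3 = 18567.
Extension rate ≈ 40861.0 / 18567 = 2.201 mm/year.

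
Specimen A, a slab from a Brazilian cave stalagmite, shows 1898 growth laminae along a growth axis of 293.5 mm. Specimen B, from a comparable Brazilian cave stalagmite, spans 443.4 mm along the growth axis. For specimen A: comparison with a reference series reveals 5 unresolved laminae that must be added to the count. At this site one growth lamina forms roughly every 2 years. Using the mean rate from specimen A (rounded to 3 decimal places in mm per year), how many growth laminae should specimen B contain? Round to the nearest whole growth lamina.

Specimen A: after corrections the count is 1898 + 5 = 1903 growth laminae.
Specimen A: at 2 years per growth lamina, 1903 × 2 = 3806 years.
A: Extension rate ≈ 293.5 / 3806 = 0.077 mm/year.
Specimen B: 443.4 mm / 0.077 mm per year = 5758.44 years; at 2 years per growth lamina that is 5758.44 / 2 ≈ 2879 growth laminae.

2879 growth laminae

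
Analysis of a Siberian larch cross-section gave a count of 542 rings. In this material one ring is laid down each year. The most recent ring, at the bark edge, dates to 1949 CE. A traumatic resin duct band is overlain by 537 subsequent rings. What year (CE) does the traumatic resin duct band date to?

1412 CE

537 rings post-date the traumatic resin duct band.
The ring at the bark edge is 1949 CE, so the traumatic resin duct band dates to 1949 − 537 = 1412 CE.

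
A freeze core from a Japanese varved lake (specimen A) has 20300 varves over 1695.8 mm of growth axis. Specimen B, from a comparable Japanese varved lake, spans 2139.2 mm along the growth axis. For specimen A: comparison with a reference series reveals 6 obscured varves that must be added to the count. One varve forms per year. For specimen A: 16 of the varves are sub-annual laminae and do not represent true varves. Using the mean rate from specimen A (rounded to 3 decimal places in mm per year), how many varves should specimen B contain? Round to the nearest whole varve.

Specimen A: after corrections the count is 20300 − 16 + 6 = 20290 varves.
A: Extension rate ≈ 1695.8 / 20290 = 0.084 mm/yr.
For B, 2139.2 / 0.084 = 25466.67 years ≈ 25467 varves.

25467 varves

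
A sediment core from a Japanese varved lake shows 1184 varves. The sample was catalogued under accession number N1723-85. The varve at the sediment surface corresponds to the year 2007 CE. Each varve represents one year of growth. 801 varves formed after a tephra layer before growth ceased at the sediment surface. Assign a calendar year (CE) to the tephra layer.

1206 CE

There are 801 varves younger than the tephra layer.
The varve at the sediment surface is 2007 CE, so the tephra layer dates to 2007 − 801 = 1206 CE.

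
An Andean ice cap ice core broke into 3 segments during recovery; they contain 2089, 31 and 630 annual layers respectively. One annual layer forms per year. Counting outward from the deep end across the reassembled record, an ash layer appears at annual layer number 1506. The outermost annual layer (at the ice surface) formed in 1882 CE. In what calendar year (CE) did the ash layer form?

Total annual layers = 2089 + 31 + 630 = 2750.
2750 − 1506 = 1244 annual layers lie beyond the ash layer toward the ice surface.
Counting back 1244 years from 1882 CE places the ash layer in 1882 − 1244 = 638 CE.

638 CE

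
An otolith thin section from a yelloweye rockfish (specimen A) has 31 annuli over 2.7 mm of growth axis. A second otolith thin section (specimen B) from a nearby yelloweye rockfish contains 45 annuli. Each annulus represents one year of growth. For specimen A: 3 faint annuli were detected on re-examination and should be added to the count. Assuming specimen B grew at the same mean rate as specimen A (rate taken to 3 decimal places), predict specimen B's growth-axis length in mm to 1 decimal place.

3.6 mm

Specimen A: after corrections the count is 31 + 3 = 34 annuli.
A: 2.7 mm over 34 years gives 2.7 / 34 ≈ 0.079 mm/yr.
For B, 0.079 mm/year × 45 years = 3.6 mm.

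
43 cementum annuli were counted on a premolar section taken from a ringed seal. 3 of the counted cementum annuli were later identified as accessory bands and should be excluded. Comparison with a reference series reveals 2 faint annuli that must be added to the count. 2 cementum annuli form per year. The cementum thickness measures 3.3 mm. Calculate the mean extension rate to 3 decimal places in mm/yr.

After corrections the count is 43 − 3 + 2 = 42 cementum annuli.
With 2 cementum annuli per year, 42 / 2 = 21 years.
Mean rate = 3.3 mm / 21 years ≈ 0.157 mm/yr.

0.157 mm/yr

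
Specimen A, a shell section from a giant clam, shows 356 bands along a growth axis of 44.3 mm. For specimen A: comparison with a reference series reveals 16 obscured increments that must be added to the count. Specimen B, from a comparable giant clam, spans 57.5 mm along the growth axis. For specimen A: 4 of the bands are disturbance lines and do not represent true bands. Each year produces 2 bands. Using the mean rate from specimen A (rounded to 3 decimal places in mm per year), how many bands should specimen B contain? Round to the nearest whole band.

477 bands

Specimen A: true band count = 356 − 4 + 16 = 368.
Specimen A: dividing by 2 bands per year: 368 / 2 = 184 years.
A: Extension rate ≈ 44.3 / 184 = 0.241 mm/yr.
For B, 57.5 / 0.241 = 238.59 years; at 2 bands per year that is 238.59 × 2 ≈ 477 bands.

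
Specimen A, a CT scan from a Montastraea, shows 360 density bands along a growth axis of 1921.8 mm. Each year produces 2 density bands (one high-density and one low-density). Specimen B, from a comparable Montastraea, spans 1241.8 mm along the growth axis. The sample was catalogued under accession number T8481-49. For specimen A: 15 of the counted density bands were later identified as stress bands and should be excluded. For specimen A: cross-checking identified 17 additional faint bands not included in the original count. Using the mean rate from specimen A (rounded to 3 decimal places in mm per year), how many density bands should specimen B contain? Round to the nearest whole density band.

Specimen A: adjusted count: 360 − 15 + 17 = 362 density bands.
Specimen A: 362 density bands at 2 per year is 362 / 2 = 181 years.
A: 1921.8 mm over 181 years gives 1921.8 / 181 ≈ 10.618 mm/yr.
Specimen B: 1241.8 mm / 10.618 mm per year = 116.95 years; at 2 density bands per year that is 116.95 × 2 ≈ 234 density bands.

234 density bands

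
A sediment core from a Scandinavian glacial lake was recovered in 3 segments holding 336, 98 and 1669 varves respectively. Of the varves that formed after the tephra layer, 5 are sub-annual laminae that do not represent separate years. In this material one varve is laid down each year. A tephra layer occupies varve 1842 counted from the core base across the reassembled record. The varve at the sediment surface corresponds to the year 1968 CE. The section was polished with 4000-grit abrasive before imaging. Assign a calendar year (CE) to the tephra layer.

Total varves = 336 + 98 + 1669 = 2103.
The tephra layer sits at varve 1842 from the core base, so 2103 − 1842 = 261 varves formed after it.
Removing the 5 false varves leaves 261 − 5 = 256 true varves beyond the tephra layer.
The varve at the sediment surface is 1968 CE, so the tephra layer dates to 1968 − 256 = 1712 CE.

1712 CE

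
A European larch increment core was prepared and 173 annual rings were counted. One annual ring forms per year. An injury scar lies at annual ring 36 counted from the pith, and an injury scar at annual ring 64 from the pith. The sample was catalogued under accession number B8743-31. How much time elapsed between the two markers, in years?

Separation: 64 − 36 = 28 annual rings.
One annual ring per year makes the interval 28 years.

28 years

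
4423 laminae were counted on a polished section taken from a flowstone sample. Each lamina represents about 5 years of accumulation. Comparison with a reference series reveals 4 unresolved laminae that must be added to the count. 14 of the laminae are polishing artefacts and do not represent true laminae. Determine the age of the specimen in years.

Adjusted count: 4423 − 14 + 4 = 4413 laminae.
4413 laminae at 5 years each span 4413 × 5 = 22065 years.

22065 yr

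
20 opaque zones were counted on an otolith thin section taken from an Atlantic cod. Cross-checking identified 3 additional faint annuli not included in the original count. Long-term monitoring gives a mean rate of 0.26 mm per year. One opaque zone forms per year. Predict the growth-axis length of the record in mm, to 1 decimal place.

6.0 mm

After corrections the count is 20 + 3 = 23 opaque zones.
23 years at 0.26 mm/year gives 0.26 × 23 = 6.0 mm.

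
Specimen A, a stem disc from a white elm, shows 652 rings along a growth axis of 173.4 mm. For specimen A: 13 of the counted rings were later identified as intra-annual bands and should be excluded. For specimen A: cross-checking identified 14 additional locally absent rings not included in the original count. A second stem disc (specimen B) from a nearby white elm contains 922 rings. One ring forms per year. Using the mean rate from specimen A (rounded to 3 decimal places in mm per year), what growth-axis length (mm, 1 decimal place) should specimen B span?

Specimen A: after corrections the count is 652 − 13 + 14 = 653 rings.
A: 173.4 mm over 653 years gives 173.4 / 653 ≈ 0.266 mm/yr.
B's length ≈ 0.266 × 922 = 245.3 mm.

245.3 mm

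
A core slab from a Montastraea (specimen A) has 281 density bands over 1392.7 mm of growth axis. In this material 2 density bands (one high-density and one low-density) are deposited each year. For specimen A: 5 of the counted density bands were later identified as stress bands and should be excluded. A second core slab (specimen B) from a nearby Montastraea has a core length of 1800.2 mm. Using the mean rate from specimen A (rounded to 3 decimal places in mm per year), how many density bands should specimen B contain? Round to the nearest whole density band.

357 density bands

Specimen A: true density band count = 281 − 5 = 276.
Specimen A: 276 density bands at 2 per year is 276 / 2 = 138 years.
A: Extension rate ≈ 1392.7 / 138 = 10.092 mm per year.
Specimen B: 1800.2 mm / 10.092 mm per year = 178.38 years; at 2 density bands per year that is 178.38 × 2 ≈ 357 density bands.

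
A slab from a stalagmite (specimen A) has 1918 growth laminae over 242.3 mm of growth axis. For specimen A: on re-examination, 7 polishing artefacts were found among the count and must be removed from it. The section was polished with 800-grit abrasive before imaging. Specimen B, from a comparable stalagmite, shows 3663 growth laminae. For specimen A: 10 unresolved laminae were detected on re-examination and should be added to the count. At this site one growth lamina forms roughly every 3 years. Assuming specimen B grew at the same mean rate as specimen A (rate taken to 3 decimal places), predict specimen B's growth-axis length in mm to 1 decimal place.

Specimen A: correcting the raw count gives 1918 − 7 + 10 = 1921 true growth laminae.
Specimen A: 1921 growth laminae at 3 years each span 1921 × 3 = 5763 years.
A: Mean rate = 242.3 mm / 5763 years ≈ 0.042 mm/yr.
Specimen B: at 3 years per growth lamina, 3663 × 3 = 10989 years. Length of B = 0.042 × 10989 = 461.5 mm.

461.5 mm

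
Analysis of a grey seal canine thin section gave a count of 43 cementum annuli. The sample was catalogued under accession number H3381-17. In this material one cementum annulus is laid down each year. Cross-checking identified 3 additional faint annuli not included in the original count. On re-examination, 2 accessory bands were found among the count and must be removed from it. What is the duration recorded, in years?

Correcting the raw count gives 43 − 2 + 3 = 44 true cementum annuli.
One cementum annulus per year makes the duration 44 years.

44 years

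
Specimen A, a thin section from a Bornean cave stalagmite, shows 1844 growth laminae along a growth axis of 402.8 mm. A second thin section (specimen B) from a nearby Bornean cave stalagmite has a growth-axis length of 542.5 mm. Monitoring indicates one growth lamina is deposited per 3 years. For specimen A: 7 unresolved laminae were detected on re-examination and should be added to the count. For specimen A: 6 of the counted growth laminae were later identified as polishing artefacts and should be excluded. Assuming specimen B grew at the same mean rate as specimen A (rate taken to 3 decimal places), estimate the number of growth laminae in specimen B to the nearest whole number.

2477 growth laminae

Specimen A: true growth lamina count = 1844 − 6 + 7 = 1845.
Specimen A: multiplying by 3 years per growth lamina: 1845 × 3 = 5535 years.
A: Mean rate = 402.8 mm / 5535 years ≈ 0.073 mm/yr.
B spans 542.5 / 0.073 = 7431.51 years; at 3 years per growth lamina that is 7431.51 / 3 ≈ 2477 growth laminae.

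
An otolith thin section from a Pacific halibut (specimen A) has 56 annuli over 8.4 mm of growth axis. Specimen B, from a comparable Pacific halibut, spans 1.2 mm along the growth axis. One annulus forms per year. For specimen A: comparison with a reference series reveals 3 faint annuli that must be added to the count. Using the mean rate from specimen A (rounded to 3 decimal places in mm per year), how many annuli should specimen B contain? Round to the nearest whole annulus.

Specimen A: correcting the raw count gives 56 + 3 = 59 true annuli.
A: 8.4 mm over 59 years gives 8.4 / 59 ≈ 0.142 mm/yr.
B spans 1.2 / 0.142 = 8.45 years ≈ 8 annuli.

8 annuli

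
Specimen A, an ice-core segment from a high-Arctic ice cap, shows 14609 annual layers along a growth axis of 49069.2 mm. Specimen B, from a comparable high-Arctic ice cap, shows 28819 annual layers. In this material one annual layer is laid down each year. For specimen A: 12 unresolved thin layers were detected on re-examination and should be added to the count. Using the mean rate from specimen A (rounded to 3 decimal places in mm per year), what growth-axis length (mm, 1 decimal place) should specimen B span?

96716.6 mm

Specimen A: true annual layer count = 14609 + 12 = 14621.
A: Mean rate = 49069.2 mm / 14621 years ≈ 3.356 mm per year.
B's length ≈ 3.356 × 28819 = 96716.6 mm.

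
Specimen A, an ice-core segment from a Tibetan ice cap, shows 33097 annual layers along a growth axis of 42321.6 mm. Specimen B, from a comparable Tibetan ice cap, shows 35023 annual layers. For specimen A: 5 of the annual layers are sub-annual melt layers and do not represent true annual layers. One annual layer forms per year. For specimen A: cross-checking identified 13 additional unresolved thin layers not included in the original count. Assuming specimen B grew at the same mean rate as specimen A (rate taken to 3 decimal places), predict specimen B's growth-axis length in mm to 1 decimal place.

Specimen A: adjusted count: 33097 − 5 + 13 = 33105 annual layers.
A: Mean rate = 42321.6 mm / 33105 years ≈ 1.278 mm/yr.
For B, 1.278 mm/year × 35023 years = 44759.4 mm.

44759.4 mm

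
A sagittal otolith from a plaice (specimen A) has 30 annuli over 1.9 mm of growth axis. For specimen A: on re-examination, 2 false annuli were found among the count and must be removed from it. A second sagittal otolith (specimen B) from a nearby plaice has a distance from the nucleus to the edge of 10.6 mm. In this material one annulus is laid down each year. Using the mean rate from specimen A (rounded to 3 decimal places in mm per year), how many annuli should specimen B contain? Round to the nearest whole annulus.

156 annuli

Specimen A: true annulus count = 30 − 2 = 28.
A: Extension rate ≈ 1.9 / 28 = 0.068 mm per year.
For B, 10.6 / 0.068 = 155.88 years ≈ 156 annuli.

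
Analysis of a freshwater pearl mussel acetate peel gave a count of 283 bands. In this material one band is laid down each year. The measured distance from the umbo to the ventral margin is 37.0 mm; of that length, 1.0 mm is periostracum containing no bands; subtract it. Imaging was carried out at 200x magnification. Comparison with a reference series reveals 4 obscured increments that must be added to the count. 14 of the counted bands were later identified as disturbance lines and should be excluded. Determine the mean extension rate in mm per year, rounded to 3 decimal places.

Correcting the raw count gives 283 − 14 + 4 = 273 true bands.
Removing the 1.0 mm offcut leaves 37.0 − 1.0 = 36.0 mm.
Mean rate = 36.0 mm / 273 years ≈ 0.132 mm per year.

0.132 mm per year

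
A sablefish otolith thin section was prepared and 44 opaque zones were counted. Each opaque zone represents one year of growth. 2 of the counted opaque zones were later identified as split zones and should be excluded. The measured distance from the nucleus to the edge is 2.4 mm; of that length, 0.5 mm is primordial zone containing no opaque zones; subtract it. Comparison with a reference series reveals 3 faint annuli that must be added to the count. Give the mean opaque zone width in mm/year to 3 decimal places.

0.042 mm/year

Adjusted count: 44 − 2 + 3 = 45 opaque zones.
Net length = 2.4 − 0.5 = 1.9 mm.
Mean rate = 1.9 mm / 45 years ≈ 0.042 mm/year.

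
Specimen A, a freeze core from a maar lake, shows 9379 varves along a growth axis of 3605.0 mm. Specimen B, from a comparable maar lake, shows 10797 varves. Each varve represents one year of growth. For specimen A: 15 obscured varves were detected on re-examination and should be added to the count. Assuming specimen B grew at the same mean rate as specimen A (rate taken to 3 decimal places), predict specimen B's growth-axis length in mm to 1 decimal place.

Specimen A: adjusted count: 9379 + 15 = 9394 varves.
A: Extension rate ≈ 3605.0 / 9394 = 0.384 mm/yr.
For B, 0.384 mm/year × 10797 years = 4146.0 mm.

4146.0 mm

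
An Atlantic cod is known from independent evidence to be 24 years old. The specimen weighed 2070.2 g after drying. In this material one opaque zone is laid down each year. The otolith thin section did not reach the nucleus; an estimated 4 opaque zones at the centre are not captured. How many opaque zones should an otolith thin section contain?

20 opaque zones

At one opaque zone per year, 24 years correspond to 24 opaque zones.
Less the 4 uncaptured opaque zones: 24 − 4 = 20.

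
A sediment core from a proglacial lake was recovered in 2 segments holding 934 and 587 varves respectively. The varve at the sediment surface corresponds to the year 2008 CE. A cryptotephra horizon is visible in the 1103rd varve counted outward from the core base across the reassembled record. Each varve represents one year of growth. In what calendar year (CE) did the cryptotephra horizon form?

Total varves = 934 + 587 = 1521.
Between varve 1103 and the sediment surface there are 1521 − 1103 = 418 varves.
The varve at the sediment surface is 2008 CE, so the cryptotephra horizon dates to 2008 − 418 = 1590 CE.

1590 CE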